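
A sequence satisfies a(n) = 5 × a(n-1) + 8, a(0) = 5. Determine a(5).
Computing step by step:
a(0) = 5
a(1) = 5 × 5 + 8 = 33
a(2) = 5 × 33 + 8 = 173
a(3) = 5 × 173 + 8 = 873
a(4) = 5 × 873 + 8 = 4373
a(5) = 5 × 4373 + 8 = 21873

21873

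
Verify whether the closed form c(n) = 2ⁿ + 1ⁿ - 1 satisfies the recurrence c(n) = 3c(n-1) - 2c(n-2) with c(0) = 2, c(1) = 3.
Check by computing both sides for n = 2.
From the recurrence with c(0) = 2, c(1) = 3:
  c(0) = 2, c(1) = 3, c(2) = 5
  so the recurrence gives c(2) = 5.
From the proposed closed form c(n) = 2ⁿ + 1ⁿ - 1:
  c(2) = 4.
The recurrence gives 5 but the closed form gives 4, so the closed form does not satisfy the recurrence.

No, the closed form is incorrect.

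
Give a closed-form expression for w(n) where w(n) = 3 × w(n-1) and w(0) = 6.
Recurrence: w(n) = 3 × w(n-1), initial: w(0) = 6.
Each term is 3 times the previous, so this is geometric with ratio 3. After n steps: w(n) = w(0)·3ⁿ = 6·3ⁿ.

w(n) = 6·3ⁿ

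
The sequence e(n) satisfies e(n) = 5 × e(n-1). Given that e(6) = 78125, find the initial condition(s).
In general e(n) = 5ⁿ · e(0). At n = 6: e(0) = e(6) / 5^6 = 78125 / 15625 = 5.

e(0) = 5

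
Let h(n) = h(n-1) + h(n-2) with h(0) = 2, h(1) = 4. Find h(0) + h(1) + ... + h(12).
Computing the sequence terms: 2, 4, 6, 10, 16, 26, 42, 68, 110, 178, 288, 466, 754
Adding these values together:

1970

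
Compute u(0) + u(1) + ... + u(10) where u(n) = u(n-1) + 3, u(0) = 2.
Computing the sequence terms: 2, 5, 8, 11, 14, 17, 20, 23, 26, 29, 32
Adding these values together:

187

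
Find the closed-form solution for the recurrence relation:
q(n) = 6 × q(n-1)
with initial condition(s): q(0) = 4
Recurrence: q(n) = 6 × q(n-1), initial: q(0) = 4.
Each term is 6 times the previous, so this is geometric with ratio 6. After n steps: q(n) = q(0)·6ⁿ = 4·6ⁿ.

q(n) = 4·6ⁿ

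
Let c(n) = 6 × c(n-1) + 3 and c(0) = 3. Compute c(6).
Computing step by step:
c(0) = 3
c(1) = 6 × 3 + 3 = 21
c(2) = 6 × 21 + 3 = 129
c(3) = 6 × 129 + 3 = 777
c(4) = 6 × 777 + 3 = 4665
c(5) = 6 × 4665 + 3 = 27993
c(6) = 6 × 27993 + 3 = 167961

167961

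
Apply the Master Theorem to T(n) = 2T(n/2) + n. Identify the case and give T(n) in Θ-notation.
Master Theorem template: T(n) = a·T(n/b) + f(n).
Here: a=2, b=2, f(n)=n
Compute log_b(a) = log_2(2) = 1.
f(n) = n = Θ(n). Case 2: T(n) = Θ(n log n).

Case 2: T(n) = Θ(n log n)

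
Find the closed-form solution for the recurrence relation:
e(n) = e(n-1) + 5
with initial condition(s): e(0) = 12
Recurrence: e(n) = e(n-1) + 5, initial: e(0) = 12.
Each step adds 5, so e(n) = e(0) + 5n = 5n + 12.

e(n) = 5n + 12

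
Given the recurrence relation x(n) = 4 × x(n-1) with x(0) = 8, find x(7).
Computing step by step:
x(0) = 8
x(1) = 4 × 8 = 32
x(2) = 4 × 32 = 128
x(3) = 4 × 128 = 512
x(4) = 4 × 512 = 2048
x(5) = 4 × 2048 = 8192
x(6) = 4 × 8192 = 32768
x(7) = 4 × 32768 = 131072

131072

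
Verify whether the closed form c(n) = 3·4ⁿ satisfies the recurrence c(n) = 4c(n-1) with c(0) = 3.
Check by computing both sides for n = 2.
From the recurrence with c(0) = 3:
  c(0) = 3, c(1) = 12, c(2) = 48
  so the recurrence gives c(2) = 48.
From the proposed closed form c(n) = 3·4ⁿ:
  c(2) = 48.
Both sides give 48 at n = 2, and the initial condition(s) match, so the closed form is consistent.

Yes, the closed form is correct.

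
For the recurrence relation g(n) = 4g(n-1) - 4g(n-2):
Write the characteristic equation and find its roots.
Substitute g(n) = rⁿ and divide through by rⁿ⁻²: r² - 4r + 4 = 0
Factor: (r - 2)² = 0, so r = 2 (double root).
General solution: g(n) = (A + Bn)·2ⁿ

Characteristic: r² - 4r + 4 = 0, Roots: r = 2 (double root)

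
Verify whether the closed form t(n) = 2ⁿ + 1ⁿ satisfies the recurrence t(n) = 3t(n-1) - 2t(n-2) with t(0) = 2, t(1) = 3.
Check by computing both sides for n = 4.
From the recurrence with t(0) = 2, t(1) = 3:
  t(0) = 2, t(1) = 3, t(2) = 5, t(3) = 9, t(4) = 17
  so the recurrence gives t(4) = 17.
From the proposed closed form t(n) = 2ⁿ + 1ⁿ:
  t(4) = 17.
Both sides give 17 at n = 4, and the initial condition(s) match, so the closed form is consistent.

Yes, the closed form is correct.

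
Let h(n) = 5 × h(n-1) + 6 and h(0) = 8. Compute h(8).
Computing step by step:
h(0) = 8
h(1) = 5 × 8 + 6 = 46
h(2) = 5 × 46 + 6 = 236
h(3) = 5 × 236 + 6 = 1186
h(4) = 5 × 1186 + 6 = 5936
h(5) = 5 × 5936 + 6 = 29686
h(6) = 5 × 29686 + 6 = 148436
h(7) = 5 × 148436 + 6 = 742186
h(8) = 5 × 742186 + 6 = 3710936

3710936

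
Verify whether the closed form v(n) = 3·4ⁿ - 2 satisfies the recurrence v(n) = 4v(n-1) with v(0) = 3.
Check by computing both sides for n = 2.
From the recurrence with v(0) = 3:
  v(0) = 3, v(1) = 12, v(2) = 48
  so the recurrence gives v(2) = 48.
From the proposed closed form v(n) = 3·4ⁿ - 2:
  v(2) = 46.
The recurrence gives 48 but the closed form gives 46, so the closed form does not satisfy the recurrence.

No, the closed form is incorrect.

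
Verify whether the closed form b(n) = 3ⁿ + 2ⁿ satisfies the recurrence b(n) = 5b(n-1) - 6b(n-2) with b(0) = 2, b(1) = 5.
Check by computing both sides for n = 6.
From the recurrence with b(0) = 2, b(1) = 5:
  b(0) = 2, b(1) = 5, b(2) = 13, b(3) = 35, b(4) = 97, b(5) = 275, b(6) = 793
  so the recurrence gives b(6) = 793.
From the proposed closed form b(n) = 3ⁿ + 2ⁿ:
  b(6) = 793.
Both sides give 793 at n = 6, and the initial condition(s) match, so the closed form is consistent.

Yes, the closed form is correct.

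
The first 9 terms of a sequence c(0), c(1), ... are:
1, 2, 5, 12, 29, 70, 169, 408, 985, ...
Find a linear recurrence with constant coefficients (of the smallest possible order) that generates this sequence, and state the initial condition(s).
Look for the lowest-order linear relation among consecutive terms.
Observation: c(n) - 2·c(n-1) - (1)·c(n-2) = 0 holds for the shown terms, and no order-1 relation c(n) = α·c(n-1) + β fits.
Check at n=3: 2·5 + (1)·2 = 12. ✓

c(n) = 2c(n-1) + c(n-2), c(0) = 1, c(1) = 2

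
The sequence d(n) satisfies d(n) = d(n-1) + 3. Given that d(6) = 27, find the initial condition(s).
d(6) = d(0) + 6·3, so d(0) = 27 - 18 = 9.

d(0) = 9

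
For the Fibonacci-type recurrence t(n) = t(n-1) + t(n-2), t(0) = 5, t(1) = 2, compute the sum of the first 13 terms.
Computing the sequence terms: 5, 2, 7, 9, 16, 25, 41, 66, 107, 173, 280, 453, 733
Adding these values together:

1917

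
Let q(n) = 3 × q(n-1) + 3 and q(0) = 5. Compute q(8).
Computing step by step:
q(0) = 5
q(1) = 3 × 5 + 3 = 18
q(2) = 3 × 18 + 3 = 57
q(3) = 3 × 57 + 3 = 174
q(4) = 3 × 174 + 3 = 525
q(5) = 3 × 525 + 3 = 1578
q(6) = 3 × 1578 + 3 = 4737
q(7) = 3 × 4737 + 3 = 14214
q(8) = 3 × 14214 + 3 = 42645

42645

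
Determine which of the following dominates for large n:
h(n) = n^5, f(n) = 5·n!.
Comparing growth rates:
Growth-rate hierarchy: log n ≺ any polynomial ≺ any exponential cⁿ (c>1) ≺ n! ≺ nⁿ.
factorial dominates polynomial degree 5 asymptotically.

f(n) grows faster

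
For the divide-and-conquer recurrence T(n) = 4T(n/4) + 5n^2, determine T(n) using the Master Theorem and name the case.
Master Theorem template: T(n) = a·T(n/b) + f(n).
Here: a=4, b=4, f(n)=5n^2
Compute log_b(a) = log_4(4) = 1.
f(n) = 5n^2 = Ω(n^(1+ε)) with ε = 1, and the regularity condition holds (a·f(n/b) = (a/b^2)·f(n) with a/b^2 = 4^-1 < 1). Case 3: T(n) = Θ(f(n)) = Θ(n^2).

Case 3: T(n) = Θ(n^2)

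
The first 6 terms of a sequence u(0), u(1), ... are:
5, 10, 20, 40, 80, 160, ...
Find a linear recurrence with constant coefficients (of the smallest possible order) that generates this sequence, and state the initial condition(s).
Look for the lowest-order linear relation among consecutive terms.
Observation: each term is 2× the previous.
Check at n=2: 2·10 = 20. ✓

u(n) = 2 × u(n-1), u(0) = 5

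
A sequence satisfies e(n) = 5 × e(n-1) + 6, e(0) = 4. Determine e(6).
Computing step by step:
e(0) = 4
e(1) = 5 × 4 + 6 = 26
e(2) = 5 × 26 + 6 = 136
e(3) = 5 × 136 + 6 = 686
e(4) = 5 × 686 + 6 = 3436
e(5) = 5 × 3436 + 6 = 17186
e(6) = 5 × 17186 + 6 = 85936

85936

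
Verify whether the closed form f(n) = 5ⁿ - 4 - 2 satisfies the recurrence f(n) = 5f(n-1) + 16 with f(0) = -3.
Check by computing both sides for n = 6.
From the recurrence with f(0) = -3:
  f(0) = -3, f(1) = 1, f(2) = 21, f(3) = 121, f(4) = 621, f(5) = 3121, f(6) = 15621
  so the recurrence gives f(6) = 15621.
From the proposed closed form f(n) = 5ⁿ - 4 - 2:
  f(6) = 15619.
The recurrence gives 15621 but the closed form gives 15619, so the closed form does not satisfy the recurrence.

No, the closed form is incorrect.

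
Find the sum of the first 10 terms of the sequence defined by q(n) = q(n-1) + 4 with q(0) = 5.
Computing the sequence terms: 5, 9, 13, 17, 21, 25, 29, 33, 37, 41
Adding these values together:

230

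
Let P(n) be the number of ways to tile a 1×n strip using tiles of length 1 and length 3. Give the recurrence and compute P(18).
Condition on the last tile: it has length 1 (leaving a 1×(n-1) strip) or length 3 (leaving a 1×(n-3) strip), so P(n) = P(n-1) + P(n-3) (order-3 linear recurrence).
For 0 ≤ i < 3 only unit tiles fit, so P(i) = 1.
Iterating the recurrence: P(3) = 2, P(4) = 3, P(5) = 4, P(6) = 6, P(7) = 9, P(8) = 13, P(9) = 19, P(10) = 28, P(11) = 41, P(12) = 60, P(13) = 88, P(14) = 129, P(15) = 189, P(16) = 277, P(17) = 406, P(18) = 595.

P(n) = P(n-1) + P(n-3), with P(i) = 1 for 0 ≤ i < 3; P(18) = 595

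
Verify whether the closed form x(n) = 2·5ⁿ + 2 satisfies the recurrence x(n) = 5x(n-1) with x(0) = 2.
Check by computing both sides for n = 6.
From the recurrence with x(0) = 2:
  x(0) = 2, x(1) = 10, x(2) = 50, x(3) = 250, x(4) = 1250, x(5) = 6250, x(6) = 31250
  so the recurrence gives x(6) = 31250.
From the proposed closed form x(n) = 2·5ⁿ + 2:
  x(6) = 31252.
The recurrence gives 31250 but the closed form gives 31252, so the closed form does not satisfy the recurrence.

No, the closed form is incorrect.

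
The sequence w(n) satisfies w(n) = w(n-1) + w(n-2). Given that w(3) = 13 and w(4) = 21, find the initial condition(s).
Work backwards using w(k) = w(k+2) - w(k+1):
w(2) = w(4) - w(3) = 21 - 13 = 8
w(1) = w(3) - w(2) = 13 - 8 = 5
w(0) = w(2) - w(1) = 8 - 5 = 3

w(0) = 3, w(1) = 5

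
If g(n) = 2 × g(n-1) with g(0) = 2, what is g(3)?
Computing step by step:
g(0) = 2
g(1) = 2 × 2 = 4
g(2) = 2 × 4 = 8
g(3) = 2 × 8 = 16

16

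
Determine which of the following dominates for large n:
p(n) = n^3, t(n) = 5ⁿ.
Comparing growth rates:
Growth-rate hierarchy: log n ≺ any polynomial ≺ any exponential cⁿ (c>1) ≺ n! ≺ nⁿ.
exponential base 5 dominates polynomial degree 3 asymptotically.

t(n) grows faster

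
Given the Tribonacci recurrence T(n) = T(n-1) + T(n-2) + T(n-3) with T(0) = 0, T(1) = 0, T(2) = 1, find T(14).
Computing the sequence terms:
0, 0, 1, 1, 2, 4, 7, 13, 24, 44, 81, 149, 274, 504, 927

927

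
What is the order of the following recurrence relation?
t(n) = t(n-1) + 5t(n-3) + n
The order is the largest lag k for which t(n-k) appears. Here the deepest term is t(n-3) (the n term is non-homogeneous and does not affect the order), so the order is 3.

Order 3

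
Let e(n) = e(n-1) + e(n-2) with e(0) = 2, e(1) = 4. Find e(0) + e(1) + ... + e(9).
Computing the sequence terms: 2, 4, 6, 10, 16, 26, 42, 68, 110, 178
Adding these values together:

462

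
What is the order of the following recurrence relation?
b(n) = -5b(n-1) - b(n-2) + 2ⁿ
The order is the largest lag k for which b(n-k) appears. Here the deepest term is b(n-2) (the 2ⁿ term is non-homogeneous and does not affect the order), so the order is 2.

Order 2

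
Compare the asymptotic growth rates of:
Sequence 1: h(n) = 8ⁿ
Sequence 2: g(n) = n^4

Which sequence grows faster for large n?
Comparing growth rates:
Growth-rate hierarchy: log n ≺ any polynomial ≺ any exponential cⁿ (c>1) ≺ n! ≺ nⁿ.
exponential base 8 dominates polynomial degree 4 asymptotically.

h(n) grows faster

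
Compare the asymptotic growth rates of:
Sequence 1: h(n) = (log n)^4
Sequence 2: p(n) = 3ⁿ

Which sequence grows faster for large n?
Comparing growth rates:
Growth-rate hierarchy: log n ≺ any polynomial ≺ any exponential cⁿ (c>1) ≺ n! ≺ nⁿ.
exponential base 3 dominates polylogarithmic (log n)^4 asymptotically.

p(n) grows faster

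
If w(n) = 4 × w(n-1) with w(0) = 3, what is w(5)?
Computing step by step:
w(0) = 3
w(1) = 4 × 3 = 12
w(2) = 4 × 12 = 48
w(3) = 4 × 48 = 192
w(4) = 4 × 192 = 768
w(5) = 4 × 768 = 3072

3072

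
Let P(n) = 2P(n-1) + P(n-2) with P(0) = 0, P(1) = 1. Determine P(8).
Computing the sequence terms:
0, 1, 2, 5, 12, 29, 70, 169, 408

408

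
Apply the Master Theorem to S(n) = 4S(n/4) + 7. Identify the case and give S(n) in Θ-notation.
Master Theorem template: S(n) = a·S(n/b) + f(n).
Here: a=4, b=4, f(n)=7
Compute log_b(a) = log_4(4) = 1.
f(n) = 7 = O(n^(1-ε)) with ε = 1. Case 1: S(n) = Θ(n^log_b(a)) = Θ(n).

Case 1: S(n) = Θ(n)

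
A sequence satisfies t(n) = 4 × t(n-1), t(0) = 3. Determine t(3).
Computing step by step:
t(0) = 3
t(1) = 4 × 3 = 12
t(2) = 4 × 12 = 48
t(3) = 4 × 48 = 192

192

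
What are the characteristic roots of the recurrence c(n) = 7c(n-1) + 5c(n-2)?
Substitute c(n) = rⁿ and divide through by rⁿ⁻²: r² - 7r - 5 = 0
Discriminant: 7² + 4·5 = 69, not a perfect square, so by the quadratic formula r = (7 ± √69)/2.
General solution: c(n) = A·r₁ⁿ + B·r₂ⁿ where r₁,r₂ = (7 ± √69)/2

Characteristic: r² - 7r - 5 = 0, Roots: r = (7 ± √69)/2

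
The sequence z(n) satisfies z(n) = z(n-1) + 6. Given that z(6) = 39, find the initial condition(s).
z(6) = z(0) + 6·6, so z(0) = 39 - 36 = 3.

z(0) = 3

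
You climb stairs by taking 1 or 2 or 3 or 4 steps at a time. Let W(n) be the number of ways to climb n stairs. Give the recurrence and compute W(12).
Condition on the size of the last step (1 to 4): before it there were n-1, …, n-4 stairs climbed, and these cases are disjoint, so W(n) = W(n-1) + W(n-2) + W(n-3) + W(n-4) (order-4 linear recurrence).
Initial conditions by direct count (compositions of i into parts ≤ 4): W(1) = 1; W(2) = 2; W(3) = 4; W(4) = 8.
Iterating the recurrence: W(5) = 15, W(6) = 29, W(7) = 56, W(8) = 108, W(9) = 208, W(10) = 401, W(11) = 773, W(12) = 1490.

W(n) = W(n-1) + W(n-2) + W(n-3) + W(n-4), W(1) = 1, W(2) = 2, W(3) = 4, W(4) = 8; W(12) = 1490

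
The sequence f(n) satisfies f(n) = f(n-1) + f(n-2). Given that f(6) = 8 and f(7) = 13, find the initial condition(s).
Work backwards using f(k) = f(k+2) - f(k+1):
f(5) = f(7) - f(6) = 13 - 8 = 5
f(4) = f(6) - f(5) = 8 - 5 = 3
f(3) = f(5) - f(4) = 5 - 3 = 2
f(2) = f(4) - f(3) = 3 - 2 = 1
f(1) = f(3) - f(2) = 2 - 1 = 1
f(0) = f(2) - f(1) = 1 - 1 = 0

f(0) = 0, f(1) = 1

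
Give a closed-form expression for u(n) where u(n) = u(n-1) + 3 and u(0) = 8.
Recurrence: u(n) = u(n-1) + 3, initial: u(0) = 8.
Each step adds 3, so u(n) = u(0) + 3n = 3n + 8.

u(n) = 3n + 8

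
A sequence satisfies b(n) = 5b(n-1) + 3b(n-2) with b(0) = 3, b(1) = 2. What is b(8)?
Computing the sequence terms:
3, 2, 19, 101, 562, 3113, 17251, 95594, 529723

529723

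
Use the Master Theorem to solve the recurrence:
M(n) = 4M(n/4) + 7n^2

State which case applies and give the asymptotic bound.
Master Theorem template: M(n) = a·M(n/b) + f(n).
Here: a=4, b=4, f(n)=7n^2
Compute log_b(a) = log_4(4) = 1.
f(n) = 7n^2 = Ω(n^(1+ε)) with ε = 1, and the regularity condition holds (a·f(n/b) = (a/b^2)·f(n) with a/b^2 = 4^-1 < 1). Case 3: M(n) = Θ(f(n)) = Θ(n^2).

Case 3: M(n) = Θ(n^2)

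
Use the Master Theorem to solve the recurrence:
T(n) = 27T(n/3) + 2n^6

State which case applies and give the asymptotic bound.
Master Theorem template: T(n) = a·T(n/b) + f(n).
Here: a=27, b=3, f(n)=2n^6
Compute log_b(a) = log_3(27) = 3.
f(n) = 2n^6 = Ω(n^(3+ε)) with ε = 3, and the regularity condition holds (a·f(n/b) = (a/b^6)·f(n) with a/b^6 = 3^-3 < 1). Case 3: T(n) = Θ(f(n)) = Θ(n^6).

Case 3: T(n) = Θ(n^6)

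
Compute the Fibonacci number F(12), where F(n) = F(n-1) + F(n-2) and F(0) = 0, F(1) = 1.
Computing the sequence terms:
0, 1, 1, 2, 3, 5, 8, 13, 21, 34, 55, 89, 144

144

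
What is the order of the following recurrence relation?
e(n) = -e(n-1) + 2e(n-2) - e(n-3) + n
The order is the largest lag k for which e(n-k) appears. Here the deepest term is e(n-3) (the n term is non-homogeneous and does not affect the order), so the order is 3.

Order 3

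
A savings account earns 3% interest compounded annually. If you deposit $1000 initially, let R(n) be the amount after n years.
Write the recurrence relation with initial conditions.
Each year the balance grows by 3%, i.e. is multiplied by 1 + 3/100 = 1.03, so R(n) = 1.03 × R(n-1). The initial deposit gives R(0) = 1000.
Unrolling gives the closed form R(n) = 1000 × (1.03)ⁿ.

R(n) = 1.03 × R(n-1), R(0) = 1000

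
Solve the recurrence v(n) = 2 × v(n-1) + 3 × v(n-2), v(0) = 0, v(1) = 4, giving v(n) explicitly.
Recurrence: v(n) = 2 × v(n-1) + 3 × v(n-2), initial: v(0) = 0, v(1) = 4.
Characteristic equation: r² - 2r - 3 = 0, which factors as (r - 3)(r + 1) = 0, so r = 3, -1. General solution v(n) = A·3ⁿ + B·(-1)ⁿ. From v(0) = 0: A + B = 0. From v(1) = 4: 3A - 1B = 4. Solving gives A = 1, B = -1.

v(n) = 3ⁿ - (-1)ⁿ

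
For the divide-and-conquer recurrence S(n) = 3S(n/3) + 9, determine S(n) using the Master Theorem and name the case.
Master Theorem template: S(n) = a·S(n/b) + f(n).
Here: a=3, b=3, f(n)=9
Compute log_b(a) = log_3(3) = 1.
f(n) = 9 = O(n^(1-ε)) with ε = 1. Case 1: S(n) = Θ(n^log_b(a)) = Θ(n).

Case 1: S(n) = Θ(n)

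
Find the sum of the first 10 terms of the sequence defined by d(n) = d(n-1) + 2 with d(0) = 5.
Computing the sequence terms: 5, 7, 9, 11, 13, 15, 17, 19, 21, 23
Adding these values together:

140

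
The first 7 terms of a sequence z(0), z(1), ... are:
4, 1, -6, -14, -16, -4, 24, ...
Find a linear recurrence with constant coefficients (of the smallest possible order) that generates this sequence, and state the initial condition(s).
Look for the lowest-order linear relation among consecutive terms.
Observation: z(n) - 2·z(n-1) - (-2)·z(n-2) = 0 holds for the shown terms, and no order-1 relation z(n) = α·z(n-1) + β fits.
Check at n=3: 2·-6 + (-2)·1 = -14. ✓

z(n) = 2z(n-1) - 2z(n-2), z(0) = 4, z(1) = 1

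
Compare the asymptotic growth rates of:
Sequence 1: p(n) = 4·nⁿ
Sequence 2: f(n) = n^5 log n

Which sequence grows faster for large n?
Comparing growth rates:
Growth-rate hierarchy: log n ≺ any polynomial ≺ any exponential cⁿ (c>1) ≺ n! ≺ nⁿ.
super-exponential nⁿ dominates polynomial degree 5 (with log factor) asymptotically.

p(n) grows faster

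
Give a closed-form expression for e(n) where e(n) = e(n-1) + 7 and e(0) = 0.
Recurrence: e(n) = e(n-1) + 7, initial: e(0) = 0.
Each step adds 7, so e(n) = e(0) + 7n = 7n.

e(n) = 7n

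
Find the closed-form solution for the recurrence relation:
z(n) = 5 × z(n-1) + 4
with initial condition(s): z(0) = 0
Recurrence: z(n) = 5 × z(n-1) + 4, initial: z(0) = 0.
Try z(n) = A·5ⁿ + C. Substituting: A·5ⁿ + C = 5(A·5ⁿ⁻¹ + C) + 4 = A·5ⁿ + 5C + 4, so C = 5C + 4, giving C = -1. Then z(0) = A - 1 = 0 gives A = 1.

z(n) = 5ⁿ - 1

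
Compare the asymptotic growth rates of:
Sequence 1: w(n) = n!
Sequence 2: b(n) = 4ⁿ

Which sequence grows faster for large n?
Comparing growth rates:
Growth-rate hierarchy: log n ≺ any polynomial ≺ any exponential cⁿ (c>1) ≺ n! ≺ nⁿ.
factorial dominates exponential base 4 asymptotically.

w(n) grows faster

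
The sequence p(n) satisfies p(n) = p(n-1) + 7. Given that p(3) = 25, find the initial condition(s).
p(3) = p(0) + 3·7, so p(0) = 25 - 21 = 4.

p(0) = 4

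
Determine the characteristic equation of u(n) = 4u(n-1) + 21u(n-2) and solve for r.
Substitute u(n) = rⁿ and divide through by rⁿ⁻²: r² - 4r - 21 = 0
Factor: (r + 3)(r - 7) = 0, so r = -3, 7.
General solution: u(n) = A·(-3)ⁿ + B·7ⁿ

Characteristic: r² - 4r - 21 = 0, Roots: r = -3, 7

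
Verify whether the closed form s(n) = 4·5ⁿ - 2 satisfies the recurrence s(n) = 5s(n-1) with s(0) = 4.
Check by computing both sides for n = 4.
From the recurrence with s(0) = 4:
  s(0) = 4, s(1) = 20, s(2) = 100, s(3) = 500, s(4) = 2500
  so the recurrence gives s(4) = 2500.
From the proposed closed form s(n) = 4·5ⁿ - 2:
  s(4) = 2498.
The recurrence gives 2500 but the closed form gives 2498, so the closed form does not satisfy the recurrence.

No, the closed form is incorrect.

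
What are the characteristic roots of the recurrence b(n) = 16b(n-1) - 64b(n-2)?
Substitute b(n) = rⁿ and divide through by rⁿ⁻²: r² - 16r + 64 = 0
Factor: (r - 8)² = 0, so r = 8 (double root).
General solution: b(n) = (A + Bn)·8ⁿ

Characteristic: r² - 16r + 64 = 0, Roots: r = 8 (double root)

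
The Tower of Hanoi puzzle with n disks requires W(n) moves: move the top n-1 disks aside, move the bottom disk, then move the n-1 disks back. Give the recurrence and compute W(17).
Moving n disks = move the top n-1 disks aside (W(n-1) moves) + move the largest disk (1 move) + move the n-1 disks back on top (W(n-1) moves), so W(n) = 2W(n-1) + 1, with W(1) = 1 (a single disk takes one move).
First terms: 1, 3, 7, 15, 31, 63, … — each is one less than a power of 2. Indeed W(n) + 1 = 2(W(n-1) + 1) with W(1) + 1 = 2, so W(n) + 1 = 2ⁿ and W(n) = 2ⁿ - 1.
Hence W(17) = 2^17 - 1 = 131072 - 1 = 131071.

W(n) = 2W(n-1) + 1, W(1) = 1; W(17) = 131071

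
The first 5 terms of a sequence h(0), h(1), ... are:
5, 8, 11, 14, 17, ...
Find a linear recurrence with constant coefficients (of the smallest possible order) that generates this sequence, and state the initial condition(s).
Look for the lowest-order linear relation among consecutive terms.
Observation: consecutive differences are constant (= 3).
Check at n=2: 1·8 + 3 = 11. ✓

h(n) = h(n-1) + 3, h(0) = 5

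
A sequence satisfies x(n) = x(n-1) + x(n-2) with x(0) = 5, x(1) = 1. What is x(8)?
Computing the sequence terms:
5, 1, 6, 7, 13, 20, 33, 53, 86

86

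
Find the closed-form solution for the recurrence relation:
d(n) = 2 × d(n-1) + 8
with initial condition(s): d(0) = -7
Recurrence: d(n) = 2 × d(n-1) + 8, initial: d(0) = -7.
Try d(n) = A·2ⁿ + C. Substituting: A·2ⁿ + C = 2(A·2ⁿ⁻¹ + C) + 8 = A·2ⁿ + 2C + 8, so C = 2C + 8, giving C = -8. Then d(0) = A - 8 = -7 gives A = 1.

d(n) = 2ⁿ - 8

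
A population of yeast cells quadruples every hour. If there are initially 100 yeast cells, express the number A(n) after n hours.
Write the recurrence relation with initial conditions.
Each hour multiplies the count by 4, so the count after n hours depends only on the count after n-1 hours: A(n) = 4 × A(n-1). The starting count gives A(0) = 100.
Unrolling n times gives the closed form A(n) = 100 × 4ⁿ.

A(n) = 4 × A(n-1), A(0) = 100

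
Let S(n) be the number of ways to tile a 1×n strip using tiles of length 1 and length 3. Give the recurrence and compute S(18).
Condition on the last tile: it has length 1 (leaving a 1×(n-1) strip) or length 3 (leaving a 1×(n-3) strip), so S(n) = S(n-1) + S(n-3) (order-3 linear recurrence).
For 0 ≤ i < 3 only unit tiles fit, so S(i) = 1.
Iterating the recurrence: S(3) = 2, S(4) = 3, S(5) = 4, S(6) = 6, S(7) = 9, S(8) = 13, S(9) = 19, S(10) = 28, S(11) = 41, S(12) = 60, S(13) = 88, S(14) = 129, S(15) = 189, S(16) = 277, S(17) = 406, S(18) = 595.

S(n) = S(n-1) + S(n-3), with S(i) = 1 for 0 ≤ i < 3; S(18) = 595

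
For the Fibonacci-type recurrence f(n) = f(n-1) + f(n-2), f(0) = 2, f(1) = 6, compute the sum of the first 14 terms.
Computing the sequence terms: 2, 6, 8, 14, 22, 36, 58, 94, 152, 246, 398, 644, 1042, 1686
Adding these values together:

4408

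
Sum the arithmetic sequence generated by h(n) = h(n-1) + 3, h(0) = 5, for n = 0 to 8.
Computing the sequence terms: 5, 8, 11, 14, 17, 20, 23, 26, 29
Adding these values together:

153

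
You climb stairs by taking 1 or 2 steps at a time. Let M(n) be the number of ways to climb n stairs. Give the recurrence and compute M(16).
Condition on the size of the last step (1 to 2): before it there were n-1, …, n-2 stairs climbed, and these cases are disjoint, so M(n) = M(n-1) + M(n-2) (Fibonacci-type sequence).
Initial conditions by direct count (compositions of i into parts ≤ 2): M(1) = 1; M(2) = 2.
Iterating the recurrence: M(3) = 3, M(4) = 5, M(5) = 8, M(6) = 13, M(7) = 21, M(8) = 34, M(9) = 55, M(10) = 89, M(11) = 144, M(12) = 233, M(13) = 377, M(14) = 610, M(15) = 987, M(16) = 1597.

M(n) = M(n-1) + M(n-2), M(1) = 1, M(2) = 2; M(16) = 1597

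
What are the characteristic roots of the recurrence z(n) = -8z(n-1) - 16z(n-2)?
Substitute z(n) = rⁿ and divide through by rⁿ⁻²: r² + 8r + 16 = 0
Factor: (r + 4)² = 0, so r = -4 (double root).
General solution: z(n) = (A + Bn)·(-4)ⁿ

Characteristic: r² + 8r + 16 = 0, Roots: r = -4 (double root)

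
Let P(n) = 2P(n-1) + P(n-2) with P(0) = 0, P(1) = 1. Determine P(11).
Computing the sequence terms:
0, 1, 2, 5, 12, 29, 70, 169, 408, 985, 2378, 5741

5741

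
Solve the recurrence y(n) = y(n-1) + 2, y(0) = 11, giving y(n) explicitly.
Recurrence: y(n) = y(n-1) + 2, initial: y(0) = 11.
Each step adds 2, so y(n) = y(0) + 2n = 2n + 11.

y(n) = 2n + 11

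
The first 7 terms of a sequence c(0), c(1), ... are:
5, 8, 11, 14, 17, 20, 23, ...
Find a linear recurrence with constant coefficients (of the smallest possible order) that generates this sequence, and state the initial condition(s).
Look for the lowest-order linear relation among consecutive terms.
Observation: consecutive differences are constant (= 3).
Check at n=2: 1·8 + 3 = 11. ✓

c(n) = c(n-1) + 3, c(0) = 5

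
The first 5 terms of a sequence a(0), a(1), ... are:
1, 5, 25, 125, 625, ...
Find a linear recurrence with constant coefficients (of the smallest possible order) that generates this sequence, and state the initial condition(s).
Look for the lowest-order linear relation among consecutive terms.
Observation: each term is 5× the previous.
Check at n=2: 5·5 = 25. ✓

a(n) = 5 × a(n-1), a(0) = 1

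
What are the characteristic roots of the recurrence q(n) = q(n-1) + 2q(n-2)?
Substitute q(n) = rⁿ and divide through by rⁿ⁻²: r² - r - 2 = 0
Factor: (r - 2)(r + 1) = 0, so r = 2, -1.
General solution: q(n) = A·2ⁿ + B·(-1)ⁿ

Characteristic: r² - r - 2 = 0, Roots: r = 2, -1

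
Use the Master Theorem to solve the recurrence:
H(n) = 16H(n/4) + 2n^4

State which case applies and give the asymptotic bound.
Master Theorem template: H(n) = a·H(n/b) + f(n).
Here: a=16, b=4, f(n)=2n^4
Compute log_b(a) = log_4(16) = 2.
f(n) = 2n^4 = Ω(n^(2+ε)) with ε = 2, and the regularity condition holds (a·f(n/b) = (a/b^4)·f(n) with a/b^4 = 4^-2 < 1). Case 3: H(n) = Θ(f(n)) = Θ(n^4).

Case 3: H(n) = Θ(n^4)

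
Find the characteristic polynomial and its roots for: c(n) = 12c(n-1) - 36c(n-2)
Substitute c(n) = rⁿ and divide through by rⁿ⁻²: r² - 12r + 36 = 0
Factor: (r - 6)² = 0, so r = 6 (double root).
General solution: c(n) = (A + Bn)·6ⁿ

Characteristic: r² - 12r + 36 = 0, Roots: r = 6 (double root)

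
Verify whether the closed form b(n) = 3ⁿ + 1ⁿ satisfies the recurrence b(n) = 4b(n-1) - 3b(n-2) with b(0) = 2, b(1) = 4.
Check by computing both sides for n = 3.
From the recurrence with b(0) = 2, b(1) = 4:
  b(0) = 2, b(1) = 4, b(2) = 10, b(3) = 28
  so the recurrence gives b(3) = 28.
From the proposed closed form b(n) = 3ⁿ + 1ⁿ:
  b(3) = 28.
Both sides give 28 at n = 3, and the initial condition(s) match, so the closed form is consistent.

Yes, the closed form is correct.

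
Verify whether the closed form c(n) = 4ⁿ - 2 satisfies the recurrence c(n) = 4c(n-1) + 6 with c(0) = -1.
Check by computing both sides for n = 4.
From the recurrence with c(0) = -1:
  c(0) = -1, c(1) = 2, c(2) = 14, c(3) = 62, c(4) = 254
  so the recurrence gives c(4) = 254.
From the proposed closed form c(n) = 4ⁿ - 2:
  c(4) = 254.
Both sides give 254 at n = 4, and the initial condition(s) match, so the closed form is consistent.

Yes, the closed form is correct.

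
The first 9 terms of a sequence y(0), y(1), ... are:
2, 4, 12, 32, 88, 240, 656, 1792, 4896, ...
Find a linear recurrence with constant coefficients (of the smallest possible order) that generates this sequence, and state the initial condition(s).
Look for the lowest-order linear relation among consecutive terms.
Observation: y(n) - 2·y(n-1) - (2)·y(n-2) = 0 holds for the shown terms, and no order-1 relation y(n) = α·y(n-1) + β fits.
Check at n=3: 2·12 + (2)·4 = 32. ✓

y(n) = 2y(n-1) + 2y(n-2), y(0) = 2, y(1) = 4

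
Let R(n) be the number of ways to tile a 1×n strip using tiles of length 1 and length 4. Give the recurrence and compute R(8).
Condition on the last tile: it has length 1 (leaving a 1×(n-1) strip) or length 4 (leaving a 1×(n-4) strip), so R(n) = R(n-1) + R(n-4) (order-4 linear recurrence).
For 0 ≤ i < 4 only unit tiles fit, so R(i) = 1.
Iterating the recurrence: R(4) = 2, R(5) = 3, R(6) = 4, R(7) = 5, R(8) = 7.

R(n) = R(n-1) + R(n-4), with R(i) = 1 for 0 ≤ i < 4; R(8) = 7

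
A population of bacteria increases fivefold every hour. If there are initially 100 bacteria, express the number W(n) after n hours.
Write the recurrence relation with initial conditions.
Each hour multiplies the count by 5, so the count after n hours depends only on the count after n-1 hours: W(n) = 5 × W(n-1). The starting count gives W(0) = 100.
Unrolling n times gives the closed form W(n) = 100 × 5ⁿ.

W(n) = 5 × W(n-1), W(0) = 100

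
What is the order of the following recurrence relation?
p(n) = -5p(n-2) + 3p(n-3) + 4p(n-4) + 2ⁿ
The order is the largest lag k for which p(n-k) appears. Here the deepest term is p(n-4) (the 2ⁿ term is non-homogeneous and does not affect the order), so the order is 4.

Order 4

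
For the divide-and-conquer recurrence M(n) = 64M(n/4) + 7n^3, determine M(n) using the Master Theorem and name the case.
Master Theorem template: M(n) = a·M(n/b) + f(n).
Here: a=64, b=4, f(n)=7n^3
Compute log_b(a) = log_4(64) = 3.
f(n) = 7n^3 = Θ(n^3). Case 2: M(n) = Θ(n^3 log n).

Case 2: M(n) = Θ(n^3 log n)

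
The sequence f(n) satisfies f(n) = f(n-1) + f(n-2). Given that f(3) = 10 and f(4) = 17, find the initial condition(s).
Work backwards using f(k) = f(k+2) - f(k+1):
f(2) = f(4) - f(3) = 17 - 10 = 7
f(1) = f(3) - f(2) = 10 - 7 = 3
f(0) = f(2) - f(1) = 7 - 3 = 4

f(0) = 4, f(1) = 3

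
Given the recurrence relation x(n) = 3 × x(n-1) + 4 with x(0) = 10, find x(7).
Computing step by step:
x(0) = 10
x(1) = 3 × 10 + 4 = 34
x(2) = 3 × 34 + 4 = 106
x(3) = 3 × 106 + 4 = 322
x(4) = 3 × 322 + 4 = 970
x(5) = 3 × 970 + 4 = 2914
x(6) = 3 × 2914 + 4 = 8746
x(7) = 3 × 8746 + 4 = 26242

26242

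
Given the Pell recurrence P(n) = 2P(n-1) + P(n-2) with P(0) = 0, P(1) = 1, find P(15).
Computing the sequence terms:
0, 1, 2, 5, 12, 29, 70, 169, 408, 985, 2378, 5741, 13860, 33461, 80782, 195025

195025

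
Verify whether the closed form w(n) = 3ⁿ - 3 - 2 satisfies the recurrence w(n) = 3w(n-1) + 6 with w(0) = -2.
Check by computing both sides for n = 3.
From the recurrence with w(0) = -2:
  w(0) = -2, w(1) = 0, w(2) = 6, w(3) = 24
  so the recurrence gives w(3) = 24.
From the proposed closed form w(n) = 3ⁿ - 3 - 2:
  w(3) = 22.
The recurrence gives 24 but the closed form gives 22, so the closed form does not satisfy the recurrence.

No, the closed form is incorrect.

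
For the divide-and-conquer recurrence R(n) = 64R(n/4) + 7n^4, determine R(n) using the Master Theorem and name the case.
Master Theorem template: R(n) = a·R(n/b) + f(n).
Here: a=64, b=4, f(n)=7n^4
Compute log_b(a) = log_4(64) = 3.
f(n) = 7n^4 = Ω(n^(3+ε)) with ε = 1, and the regularity condition holds (a·f(n/b) = (a/b^4)·f(n) with a/b^4 = 4^-1 < 1). Case 3: R(n) = Θ(f(n)) = Θ(n^4).

Case 3: R(n) = Θ(n^4)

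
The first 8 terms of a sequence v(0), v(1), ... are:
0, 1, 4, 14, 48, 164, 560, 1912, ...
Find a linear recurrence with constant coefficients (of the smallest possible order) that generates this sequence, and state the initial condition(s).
Look for the lowest-order linear relation among consecutive terms.
Observation: v(n) - 4·v(n-1) - (-2)·v(n-2) = 0 holds for the shown terms, and no order-1 relation v(n) = α·v(n-1) + β fits.
Check at n=3: 4·4 + (-2)·1 = 14. ✓

v(n) = 4v(n-1) - 2v(n-2), v(0) = 0, v(1) = 1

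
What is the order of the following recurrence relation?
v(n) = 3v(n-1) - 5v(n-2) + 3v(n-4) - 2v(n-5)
The order is the largest lag k for which v(n-k) appears. Here the deepest term is v(n-5), so the order is 5.

Order 5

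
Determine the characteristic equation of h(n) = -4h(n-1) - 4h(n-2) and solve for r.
Substitute h(n) = rⁿ and divide through by rⁿ⁻²: r² + 4r + 4 = 0
Factor: (r + 2)² = 0, so r = -2 (double root).
General solution: h(n) = (A + Bn)·(-2)ⁿ

Characteristic: r² + 4r + 4 = 0, Roots: r = -2 (double root)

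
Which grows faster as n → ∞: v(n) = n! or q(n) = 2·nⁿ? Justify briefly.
Comparing growth rates:
Growth-rate hierarchy: log n ≺ any polynomial ≺ any exponential cⁿ (c>1) ≺ n! ≺ nⁿ.
super-exponential nⁿ dominates factorial asymptotically.

q(n) grows faster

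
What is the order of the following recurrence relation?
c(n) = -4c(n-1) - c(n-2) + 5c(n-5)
The order is the largest lag k for which c(n-k) appears. Here the deepest term is c(n-5), so the order is 5.

Order 5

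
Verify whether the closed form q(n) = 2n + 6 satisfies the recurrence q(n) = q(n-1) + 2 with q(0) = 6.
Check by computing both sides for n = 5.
From the recurrence with q(0) = 6:
  q(0) = 6, q(1) = 8, q(2) = 10, q(3) = 12, q(4) = 14, q(5) = 16
  so the recurrence gives q(5) = 16.
From the proposed closed form q(n) = 2n + 6:
  q(5) = 16.
Both sides give 16 at n = 5, and the initial condition(s) match, so the closed form is consistent.

Yes, the closed form is correct.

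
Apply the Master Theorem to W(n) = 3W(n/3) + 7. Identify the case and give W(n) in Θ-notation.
Master Theorem template: W(n) = a·W(n/b) + f(n).
Here: a=3, b=3, f(n)=7
Compute log_b(a) = log_3(3) = 1.
f(n) = 7 = O(n^(1-ε)) with ε = 1. Case 1: W(n) = Θ(n^log_b(a)) = Θ(n).

Case 1: W(n) = Θ(n)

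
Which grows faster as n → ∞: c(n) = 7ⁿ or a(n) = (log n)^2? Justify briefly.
Comparing growth rates:
Growth-rate hierarchy: log n ≺ any polynomial ≺ any exponential cⁿ (c>1) ≺ n! ≺ nⁿ.
exponential base 7 dominates polylogarithmic (log n)^2 asymptotically.

c(n) grows faster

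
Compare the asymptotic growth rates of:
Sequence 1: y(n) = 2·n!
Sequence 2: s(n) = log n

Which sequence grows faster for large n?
Comparing growth rates:
Growth-rate hierarchy: log n ≺ any polynomial ≺ any exponential cⁿ (c>1) ≺ n! ≺ nⁿ.
factorial dominates logarithmic asymptotically.

y(n) grows faster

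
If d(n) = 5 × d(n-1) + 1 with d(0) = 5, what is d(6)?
Computing step by step:
d(0) = 5
d(1) = 5 × 5 + 1 = 26
d(2) = 5 × 26 + 1 = 131
d(3) = 5 × 131 + 1 = 656
d(4) = 5 × 656 + 1 = 3281
d(5) = 5 × 3281 + 1 = 16406
d(6) = 5 × 16406 + 1 = 82031

82031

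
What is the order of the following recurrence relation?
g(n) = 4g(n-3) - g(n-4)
The order is the largest lag k for which g(n-k) appears. Here the deepest term is g(n-4), so the order is 4.

Order 4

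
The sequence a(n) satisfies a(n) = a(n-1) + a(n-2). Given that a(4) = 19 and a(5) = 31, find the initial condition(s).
Work backwards using a(k) = a(k+2) - a(k+1):
a(3) = a(5) - a(4) = 31 - 19 = 12
a(2) = a(4) - a(3) = 19 - 12 = 7
a(1) = a(3) - a(2) = 12 - 7 = 5
a(0) = a(2) - a(1) = 7 - 5 = 2

a(0) = 2, a(1) = 5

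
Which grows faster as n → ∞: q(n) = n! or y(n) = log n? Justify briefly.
Comparing growth rates:
Growth-rate hierarchy: log n ≺ any polynomial ≺ any exponential cⁿ (c>1) ≺ n! ≺ nⁿ.
factorial dominates logarithmic asymptotically.

q(n) grows faster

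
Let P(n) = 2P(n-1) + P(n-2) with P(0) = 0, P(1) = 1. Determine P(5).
Computing the sequence terms:
0, 1, 2, 5, 12, 29

29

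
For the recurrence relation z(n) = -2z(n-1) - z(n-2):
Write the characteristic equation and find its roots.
Substitute z(n) = rⁿ and divide through by rⁿ⁻²: r² + 2r + 1 = 0
Factor: (r + 1)² = 0, so r = -1 (double root).
General solution: z(n) = (A + Bn)·(-1)ⁿ

Characteristic: r² + 2r + 1 = 0, Roots: r = -1 (double root)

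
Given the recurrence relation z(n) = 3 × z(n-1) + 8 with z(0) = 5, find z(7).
Computing step by step:
z(0) = 5
z(1) = 3 × 5 + 8 = 23
z(2) = 3 × 23 + 8 = 77
z(3) = 3 × 77 + 8 = 239
z(4) = 3 × 239 + 8 = 725
z(5) = 3 × 725 + 8 = 2183
z(6) = 3 × 2183 + 8 = 6557
z(7) = 3 × 6557 + 8 = 19679

19679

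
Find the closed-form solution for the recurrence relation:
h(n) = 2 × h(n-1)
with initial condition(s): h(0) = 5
Recurrence: h(n) = 2 × h(n-1), initial: h(0) = 5.
Each term is 2 times the previous, so this is geometric with ratio 2. After n steps: h(n) = h(0)·2ⁿ = 5·2ⁿ.

h(n) = 5·2ⁿ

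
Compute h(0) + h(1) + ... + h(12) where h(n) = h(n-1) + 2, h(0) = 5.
Computing the sequence terms: 5, 7, 9, 11, 13, 15, 17, 19, 21, 23, 25, 27, 29
Adding these values together:

221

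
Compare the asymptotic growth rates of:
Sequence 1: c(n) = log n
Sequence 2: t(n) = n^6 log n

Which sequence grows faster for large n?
Comparing growth rates:
Growth-rate hierarchy: log n ≺ any polynomial ≺ any exponential cⁿ (c>1) ≺ n! ≺ nⁿ.
polynomial degree 6 (with log factor) dominates logarithmic asymptotically.

t(n) grows faster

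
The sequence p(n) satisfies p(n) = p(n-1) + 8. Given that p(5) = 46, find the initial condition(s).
p(5) = p(0) + 5·8, so p(0) = 46 - 40 = 6.

p(0) = 6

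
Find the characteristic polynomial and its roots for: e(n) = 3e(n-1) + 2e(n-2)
Substitute e(n) = rⁿ and divide through by rⁿ⁻²: r² - 3r - 2 = 0
Discriminant: 3² + 4·2 = 17, not a perfect square, so by the quadratic formula r = (3 ± √17)/2.
General solution: e(n) = A·r₁ⁿ + B·r₂ⁿ where r₁,r₂ = (3 ± √17)/2

Characteristic: r² - 3r - 2 = 0, Roots: r = (3 ± √17)/2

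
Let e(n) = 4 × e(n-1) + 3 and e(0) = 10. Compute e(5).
Computing step by step:
e(0) = 10
e(1) = 4 × 10 + 3 = 43
e(2) = 4 × 43 + 3 = 175
e(3) = 4 × 175 + 3 = 703
e(4) = 4 × 703 + 3 = 2815
e(5) = 4 × 2815 + 3 = 11263

11263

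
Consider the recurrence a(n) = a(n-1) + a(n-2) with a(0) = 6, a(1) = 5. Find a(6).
Computing the sequence terms:
6, 5, 11, 16, 27, 43, 70

70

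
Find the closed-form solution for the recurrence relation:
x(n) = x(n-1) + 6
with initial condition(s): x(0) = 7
Recurrence: x(n) = x(n-1) + 6, initial: x(0) = 7.
Each step adds 6, so x(n) = x(0) + 6n = 6n + 7.

x(n) = 6n + 7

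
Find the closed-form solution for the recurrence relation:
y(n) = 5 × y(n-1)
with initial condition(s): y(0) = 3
Recurrence: y(n) = 5 × y(n-1), initial: y(0) = 3.
Each term is 5 times the previous, so this is geometric with ratio 5. After n steps: y(n) = y(0)·5ⁿ = 3·5ⁿ.

y(n) = 3·5ⁿ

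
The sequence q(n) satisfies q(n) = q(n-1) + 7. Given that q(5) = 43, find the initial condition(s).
q(5) = q(0) + 5·7, so q(0) = 43 - 35 = 8.

q(0) = 8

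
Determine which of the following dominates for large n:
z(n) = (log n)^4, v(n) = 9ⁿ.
Comparing growth rates:
Growth-rate hierarchy: log n ≺ any polynomial ≺ any exponential cⁿ (c>1) ≺ n! ≺ nⁿ.
exponential base 9 dominates polylogarithmic (log n)^4 asymptotically.

v(n) grows faster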